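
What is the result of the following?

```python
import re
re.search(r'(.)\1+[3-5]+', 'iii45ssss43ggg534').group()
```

A backreference is literal: `\1` must see the identical characters the first group matched.
The match spans [0:5] → 'iii45'.

'iii45'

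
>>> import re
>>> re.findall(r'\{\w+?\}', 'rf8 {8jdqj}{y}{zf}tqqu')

Scanning left to right: at [4:11] → '{8jdqj}'; at [11:14] → '{y}'; at [14:18] → '{zf}'.
No capturing groups, so `findall` returns the 3 full match strings.

['{8jdqj}', '{y}', '{zf}']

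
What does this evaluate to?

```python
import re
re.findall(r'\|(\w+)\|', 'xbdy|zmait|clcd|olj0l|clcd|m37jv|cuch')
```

Matches: at [4:11] match '|zmait|', group 1 = 'zmait'; at [15:22] match '|olj0l|', group 1 = 'olj0l'; at [26:33] match '|m37jv|', group 1 = 'm37jv'.
With a single group, `findall` returns only what that group captured — 3 items.

['zmait', 'olj0l', 'm37jv']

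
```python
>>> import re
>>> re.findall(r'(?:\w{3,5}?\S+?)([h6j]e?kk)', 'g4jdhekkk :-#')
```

['hekk']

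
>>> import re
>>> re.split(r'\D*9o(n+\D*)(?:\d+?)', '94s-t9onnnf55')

['94', 'nnnf', '5']

The pattern matches zero or more of a non-digit, then the literal '9o'; then one or more of the literal 'n', then zero or more of a non-digit (captured); then one or more of a digit (lazy) (non-capturing group).
Lazy quantifiers expand one character at a time until the remainder of the pattern can match.
Matches to split on: at [2:12] → 's-t9onnnf5'.
Because the pattern has a capturing group, `split` also inserts each captured text between the pieces.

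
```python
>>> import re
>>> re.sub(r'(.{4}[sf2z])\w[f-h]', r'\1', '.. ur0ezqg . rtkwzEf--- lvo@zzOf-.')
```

'.. ur0ez . rtkwz--- lvo@zz-.'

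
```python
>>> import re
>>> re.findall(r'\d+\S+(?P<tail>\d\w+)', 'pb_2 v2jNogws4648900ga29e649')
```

['49']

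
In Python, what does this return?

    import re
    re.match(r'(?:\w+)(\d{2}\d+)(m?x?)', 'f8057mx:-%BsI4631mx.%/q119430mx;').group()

This matches one or more of a word character (non-capturing group); then exactly 2 of a digit, then one or more of a digit (captured); then optionally the literal 'm', then optionally a literal 'x' (captured).
`re.match` only tries the pattern at the start of the string.
The match spans [0:7] → 'f8057mx'.
Captured: group 1 = '057', group 2 = 'mx'.

'f8057mx'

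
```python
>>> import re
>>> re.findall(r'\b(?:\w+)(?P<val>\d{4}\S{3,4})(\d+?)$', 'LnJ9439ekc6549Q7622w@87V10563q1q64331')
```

[('0563q1q6', '4331')]

This matches a word boundary (`\b`, zero-width); then one or more of a word character (non-capturing group); then exactly 4 of a digit, then 3 to 4 of a non-whitespace character (captured as 'val'); then one or more of a digit (lazy) (captured); then anchored at the end.
Matches: at [21:37] match '87V10563q1q64331', groups = ('0563q1q6', '4331').
With 2 capturing groups, `findall` returns a 2-tuple per match.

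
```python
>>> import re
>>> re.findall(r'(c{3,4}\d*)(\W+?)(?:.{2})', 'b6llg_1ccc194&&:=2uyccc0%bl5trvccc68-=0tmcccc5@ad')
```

Pattern: 3 to 4 of a literal 'c', then zero or more of a digit (captured); then one or more of a non-word character (lazy) (captured); then exactly 2 of any character (non-capturing group).
Matches: at [7:16] match 'ccc194&&:', groups = ('ccc194', '&'); at [20:27] match 'ccc0%bl', groups = ('ccc0', '%'); at [31:39] match 'ccc68-=0', groups = ('ccc68', '-'); at [41:49] match 'cccc5@ad', groups = ('cccc5', '@').
Multiple groups make `findall` return tuples — one 2-tuple for each match.

[('ccc194', '&'), ('ccc0', '%'), ('ccc68', '-'), ('cccc5', '@')]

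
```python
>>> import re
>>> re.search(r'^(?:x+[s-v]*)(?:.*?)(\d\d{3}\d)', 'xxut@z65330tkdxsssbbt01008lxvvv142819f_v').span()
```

(0, 11)

This matches anchored at the start of the string; then one or more of a literal 'x', then zero or more of a character in [s-v] (non-capturing group); then zero or more of any character (lazy) (non-capturing group); then a digit, then exactly 3 of a digit, then a digit (captured).
A non-greedy quantifier consumes as few characters as it can — just enough that the remainder of the pattern still matches from where it stops; whatever follows it matches normally.
`re.search` scans for the first position where the pattern succeeds.
The match spans [0:11] → 'xxut@z65330'.
Captured: group 1 = '65330'.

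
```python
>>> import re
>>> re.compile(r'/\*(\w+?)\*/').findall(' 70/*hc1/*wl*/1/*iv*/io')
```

['wl', 'iv']

`findall` collects group 1 from each match (2 total).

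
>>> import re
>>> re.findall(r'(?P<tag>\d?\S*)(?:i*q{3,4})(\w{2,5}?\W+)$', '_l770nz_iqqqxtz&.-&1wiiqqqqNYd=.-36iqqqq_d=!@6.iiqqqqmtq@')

[('_l770nz_iqqqxtz&.-&1wiiqqqqNYd=.-36iqqqq_d=!@6.iiq', 'mtq@')]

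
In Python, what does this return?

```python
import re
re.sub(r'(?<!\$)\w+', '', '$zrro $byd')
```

'$z $b'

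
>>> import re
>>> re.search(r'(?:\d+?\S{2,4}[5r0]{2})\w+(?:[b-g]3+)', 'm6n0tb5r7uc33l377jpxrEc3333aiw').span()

This matches one or more of a digit (lazy), then 2 to 4 of a non-whitespace character, then exactly 2 of one of [5r0] (non-capturing group); then one or more of a word character; then a character in [b-g], then one or more of the literal '3' (non-capturing group).
The match spans [1:27] → '6n0tb5r7uc33l377jpxrEc3333'.

(1, 27)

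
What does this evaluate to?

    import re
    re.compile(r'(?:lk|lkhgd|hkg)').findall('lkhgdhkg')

The regex engine tests alternatives in the order written; an earlier branch that matches wins even if a later one would match more.
Scanning left to right: at [0:2] → 'lk'; at [5:8] → 'hkg'.
Since nothing is captured, `findall` lists the 2 matched substrings directly.

['lk', 'hkg']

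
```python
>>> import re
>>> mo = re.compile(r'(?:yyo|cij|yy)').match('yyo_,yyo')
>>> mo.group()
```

'yyo'

`re.match` won't scan ahead — the pattern has to work from the very first character.
The match spans [0:3] → 'yyo'.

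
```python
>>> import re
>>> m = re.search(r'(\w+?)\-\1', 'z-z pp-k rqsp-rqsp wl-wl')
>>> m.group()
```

'z-z'

`\1` is not a pattern — it's the concrete string captured by group 1, re-applied verbatim.
The match spans [0:3] → 'z-z'.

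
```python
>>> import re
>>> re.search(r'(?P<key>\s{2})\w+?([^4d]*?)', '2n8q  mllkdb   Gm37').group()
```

The pattern matches exactly 2 of whitespace (captured as 'key'); then one or more of a word character (lazy); then zero or more of any character except [4d] (lazy) (captured).
Because the quantifier is non-greedy, it stops expanding at the earliest point where the rest of the pattern can succeed.
Unlike `match`, `search` isn't anchored — it looks for the pattern anywhere in the string.
The match spans [4:7] → '  m'.
Captured: group 1 = '  ', group 2 = ''.

'  m'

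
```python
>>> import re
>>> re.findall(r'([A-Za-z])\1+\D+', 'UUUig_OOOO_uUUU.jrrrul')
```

['U']

After group 1 captures some text, `\1` only succeeds where that same text appears again.
One capturing group, so `findall` returns just the captured substring from the one match — 1 in all.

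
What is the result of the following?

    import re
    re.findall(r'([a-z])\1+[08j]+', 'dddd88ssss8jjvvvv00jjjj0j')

['d', 's', 'v']

After group 1 captures some text, `\1` only succeeds where that same text appears again.
Matches: at [0:6] match 'dddd88', group 1 = 'd'; at [6:13] match 'ssss8jj', group 1 = 's'; at [13:25] match 'vvvv00jjjj0j', group 1 = 'v'.
Because there's exactly one group, `findall` drops the full match and keeps group 1 from each hit.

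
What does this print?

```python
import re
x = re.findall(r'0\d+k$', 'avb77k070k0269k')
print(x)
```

No capturing groups, so `findall` returns the 1 full match string.

['0269k']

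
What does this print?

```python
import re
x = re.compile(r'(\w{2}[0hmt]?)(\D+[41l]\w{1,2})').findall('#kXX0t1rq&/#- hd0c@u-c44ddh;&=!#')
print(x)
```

[('XX0', 't1rq'), ('hd0', 'c@u-c44d')]

With 2 capturing groups, `findall` returns a 2-tuple per match.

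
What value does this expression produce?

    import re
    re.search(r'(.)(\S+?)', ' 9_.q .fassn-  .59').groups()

The match spans [0:2] → ' 9'.
Captured: group 1 = ' ', group 2 = '9'.

(' ', '9')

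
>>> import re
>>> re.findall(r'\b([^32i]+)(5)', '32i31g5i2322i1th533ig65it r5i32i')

[(' r', '5')]

Multiple groups make `findall` return tuples — one 2-tuple for the one match.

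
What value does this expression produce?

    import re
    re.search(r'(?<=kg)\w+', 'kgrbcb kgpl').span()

(2, 6)

The positive lookaround only admits positions where the adjacent text matches; those characters stay outside the span.
Unlike `match`, `search` isn't anchored — it looks for the pattern anywhere in the string.
The match spans [2:6] → 'rbcb'.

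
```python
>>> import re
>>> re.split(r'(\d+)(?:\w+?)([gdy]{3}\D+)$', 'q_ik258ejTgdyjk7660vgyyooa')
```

['q_ik', '258', 'gyyooa', '']

This matches one or more of a digit (captured); then one or more of a word character (lazy) (non-capturing group); then exactly 3 of one of [gdy], then one or more of a non-digit (captured); then anchored at the end.
With a capturing group present, the delimiter's captured portion is kept in the result list.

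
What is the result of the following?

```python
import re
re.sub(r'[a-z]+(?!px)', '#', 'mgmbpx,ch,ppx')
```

'#,#,#'

Because the assertion is negative and zero-width, positions next to the forbidden text are skipped.
Matches: at [0:6] → 'mgmbpx'; at [7:9] → 'ch'; at [10:13] → 'ppx'.
`sub` substitutes '#' at each match site.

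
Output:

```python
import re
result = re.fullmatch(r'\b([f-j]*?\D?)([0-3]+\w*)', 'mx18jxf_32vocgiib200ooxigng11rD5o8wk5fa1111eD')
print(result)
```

Pattern: a word boundary (`\b`, zero-width); then zero or more of a character in [f-j] (lazy), then optionally a non-digit (captured); then one or more of a character in [0-3], then zero or more of a word character (captured).
`fullmatch` succeeds only if the pattern covers the string from start to end.
Here there's no way to consume every character, so the call returns None.

None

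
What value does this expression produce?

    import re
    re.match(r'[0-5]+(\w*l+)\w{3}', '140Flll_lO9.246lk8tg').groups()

('Flll',)

The match spans [0:10] → '140Flll_lO'.
Captured: group 1 = 'Flll'.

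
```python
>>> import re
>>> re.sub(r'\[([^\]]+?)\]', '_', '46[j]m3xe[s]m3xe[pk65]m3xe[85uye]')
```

'46_m3xe_m3xe_m3xe_'

`sub` substitutes '_' at each match site.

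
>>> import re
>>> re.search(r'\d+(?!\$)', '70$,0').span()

(0, 1)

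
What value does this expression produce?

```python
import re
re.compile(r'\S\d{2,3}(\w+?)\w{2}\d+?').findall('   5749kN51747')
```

Pattern: a non-whitespace character, then 2 to 3 of a digit; then one or more of a word character (lazy) (captured); then exactly 2 of a word character, then one or more of a digit (lazy).
Lazy quantifiers expand one character at a time until the remainder of the pattern can match.
Walking the string: at [3:11] match '5749kN51', group 1 = 'k'.
Because there's exactly one group, `findall` drops the full match and keeps group 1 from the one hit.

['k']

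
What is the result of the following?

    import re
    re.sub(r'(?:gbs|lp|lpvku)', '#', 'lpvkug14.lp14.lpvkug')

'#vkug14.#14.#vkug'

Branches in `(...|...)` are attempted left-to-right; the first branch that allows the whole pattern to succeed is taken.
Every occurrence is swapped for '#'.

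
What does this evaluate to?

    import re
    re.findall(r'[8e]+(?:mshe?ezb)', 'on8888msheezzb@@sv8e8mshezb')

['8e8mshezb']

This matches one or more of one of [8e]; then the literal 'msh', then optionally a literal 'e', then the literal 'ezb' (non-capturing group).
Matches: at [18:27] → '8e8mshezb'.
Since nothing is captured, `findall` lists the 1 matched substring directly.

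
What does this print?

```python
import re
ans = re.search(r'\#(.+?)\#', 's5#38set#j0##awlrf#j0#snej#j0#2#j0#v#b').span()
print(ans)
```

(2, 9)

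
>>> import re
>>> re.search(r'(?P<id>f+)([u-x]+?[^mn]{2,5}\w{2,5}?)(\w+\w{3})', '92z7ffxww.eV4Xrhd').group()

This matches one or more of a literal 'f' (captured as 'id'); then one or more of a character in [u-x] (lazy), then 2 to 5 of any character except [mn], then 2 to 5 of a word character (lazy) (captured); then one or more of a word character, then exactly 3 of a word character (captured).
The match spans [4:17] → 'ffxww.eV4Xrhd'.

'ffxww.eV4Xrhd'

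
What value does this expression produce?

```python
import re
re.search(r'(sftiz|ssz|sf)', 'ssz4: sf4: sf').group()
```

'ssz'

`search` walks the string left to right and returns the first match it finds.
The match spans [0:3] → 'ssz'.
Captured: group 1 = 'ssz'.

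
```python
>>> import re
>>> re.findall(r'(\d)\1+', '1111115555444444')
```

['1', '5', '4']

The backreference `\1` re-matches whatever the first group consumed, character for character.
Walking the string: at [0:6] match '111111', group 1 = '1'; at [6:10] match '5555', group 1 = '5'; at [10:16] match '444444', group 1 = '4'.
Because there's exactly one group, `findall` drops the full match and keeps group 1 from each hit.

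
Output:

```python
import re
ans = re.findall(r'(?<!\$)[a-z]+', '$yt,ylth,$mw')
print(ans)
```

A negative assertion filters positions out without eating any characters.
Walking the string: at [2:3] → 't'; at [4:8] → 'ylth'; at [11:12] → 'w'.
No capturing groups, so `findall` returns the 3 full match strings.

['t', 'ylth', 'w']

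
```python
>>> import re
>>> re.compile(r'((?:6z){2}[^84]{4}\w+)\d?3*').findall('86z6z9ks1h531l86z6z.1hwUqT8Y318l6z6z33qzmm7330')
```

Pattern: the literal '6z' repeated 2 times, then exactly 4 of any character except [84], then one or more of a word character (captured); then optionally a digit, then zero or more of a literal '3'.
Matches: at [1:19] match '6z6z9ks1h531l86z6z', group 1 = '6z6z9ks1h531l86z6z'; at [32:46] match '6z6z33qzmm7330', group 1 = '6z6z33qzmm7330'.
With a single group, `findall` returns only what that group captured — 2 items.

['6z6z9ks1h531l86z6z', '6z6z33qzmm7330']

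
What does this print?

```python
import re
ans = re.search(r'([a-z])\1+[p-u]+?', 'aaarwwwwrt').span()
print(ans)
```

After group 1 captures some text, `\1` only succeeds where that same text appears again.
The match spans [0:4] → 'aaar'.

(0, 4)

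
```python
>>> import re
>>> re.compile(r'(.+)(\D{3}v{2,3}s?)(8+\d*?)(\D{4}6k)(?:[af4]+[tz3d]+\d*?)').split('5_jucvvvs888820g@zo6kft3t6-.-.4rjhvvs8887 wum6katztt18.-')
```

['', '5_jucvvvs888820g@zo6kft3t6-.-.4', 'rjhvvs', '8887', ' wum6k', '18.-']

Pattern: one or more of any character (captured); then exactly 3 of a non-digit, then 2 to 3 of a literal 'v', then optionally a literal 's' (captured); then one or more of a literal '8', then zero or more of a digit (lazy) (captured); then exactly 4 of a non-digit, then the literal '6k' (captured); then one or more of one of [af4], then one or more of one of [tz3d], then zero or more of a digit (lazy) (non-capturing group).
Matches to split on: at [0:52] → '5_jucvvvs888820g@zo6kft3t6-.-.4rjhvvs8887 wum6katztt'.
The group in the pattern means `split` returns the separators' captures alongside the pieces.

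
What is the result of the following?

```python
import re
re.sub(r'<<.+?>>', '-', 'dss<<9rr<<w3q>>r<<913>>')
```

With the lazy modifier that quantifier settles for the fewest repetitions that let the rest of the pattern succeed (the atoms after it are unaffected and can still be greedy).
Matches: at [3:15] → '<<9rr<<w3q>>'; at [16:23] → '<<913>>'.
Each match is replaced by '-'.

'dss-r-'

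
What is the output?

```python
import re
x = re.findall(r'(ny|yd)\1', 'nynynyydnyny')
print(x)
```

['ny', 'ny']

`\1` is not a pattern — it's the concrete string captured by group 1, re-applied verbatim.
Because there's exactly one group, `findall` drops the full match and keeps group 1 from each hit.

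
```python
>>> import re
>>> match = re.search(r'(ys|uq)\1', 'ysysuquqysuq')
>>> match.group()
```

The backreference `\1` re-matches whatever the first group consumed, character for character.
`re.search` tries every starting position until one works.
The match spans [0:4] → 'ysys'.
Captured: group 1 = 'ys'.

'ysys'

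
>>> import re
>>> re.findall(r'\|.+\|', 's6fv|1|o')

Matches: at [4:7] → '|1|'.
With no groups in the pattern, `findall` gives back each whole match — 1 here.

['|1|']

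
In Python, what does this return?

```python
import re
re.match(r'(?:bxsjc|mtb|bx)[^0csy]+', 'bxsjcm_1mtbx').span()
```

`re.match` won't scan ahead — the pattern has to work from the very first character.
The match spans [0:12] → 'bxsjcm_1mtbx'.

(0, 12)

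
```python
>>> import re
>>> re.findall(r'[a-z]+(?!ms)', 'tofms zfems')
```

['tofms', 'zfems']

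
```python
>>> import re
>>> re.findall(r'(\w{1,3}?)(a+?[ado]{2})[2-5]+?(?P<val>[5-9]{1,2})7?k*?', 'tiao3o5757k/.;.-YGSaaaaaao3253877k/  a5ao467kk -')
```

[('YGS', 'aaaaaao', '5')]

Lazy quantifiers expand one character at a time until the remainder of the pattern can match.
`findall` packs the 3 group values into a tuple for every match.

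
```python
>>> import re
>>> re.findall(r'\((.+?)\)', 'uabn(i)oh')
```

Because there's exactly one group, `findall` drops the full match and keeps group 1 from the one hit.

['i']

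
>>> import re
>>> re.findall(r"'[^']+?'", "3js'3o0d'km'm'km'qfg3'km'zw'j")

Matches: at [3:9] → "'3o0d'"; at [11:14] → "'m'"; at [16:22] → "'qfg3'"; at [24:28] → "'zw'".
With no groups in the pattern, `findall` gives back each whole match — 4 here.

["'3o0d'", "'m'", "'qfg3'", "'zw'"]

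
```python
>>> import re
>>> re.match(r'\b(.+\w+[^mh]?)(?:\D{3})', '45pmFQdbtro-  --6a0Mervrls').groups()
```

The pattern matches a word boundary (`\b`, zero-width); then one or more of any character, then one or more of a word character, then optionally any character except [mh] (captured); then exactly 3 of a non-digit (non-capturing group).
With `match`, the pattern is implicitly anchored at the beginning.
The match spans [0:26] → '45pmFQdbtro-  --6a0Mervrls'.
Captured: group 1 = '45pmFQdbtro-  --6a0Merv'.

('45pmFQdbtro-  --6a0Merv',)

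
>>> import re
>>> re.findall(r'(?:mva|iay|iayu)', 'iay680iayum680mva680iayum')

['iay', 'iay', 'mva', 'iay']

Alternation isn't longest-match — the leftmost alternative that fits at this position is chosen.
Scanning left to right: at [0:3] → 'iay'; at [6:9] → 'iay'; at [14:17] → 'mva'; at [20:23] → 'iay'.
`findall` yields the raw match text (4 of them) because the pattern has no groups.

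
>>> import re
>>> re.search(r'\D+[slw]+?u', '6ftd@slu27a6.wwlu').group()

Pattern: one or more of a non-digit; then one or more of one of [slw] (lazy); then a literal 'u'.
The match spans [1:8] → 'ftd@slu'.

'ftd@slu'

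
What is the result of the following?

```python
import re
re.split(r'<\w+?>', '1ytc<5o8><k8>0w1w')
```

Matches to split on: at [4:9] → '<5o8>'; at [9:13] → '<k8>'.
Each match becomes a cut point; 3 segments remain.

['1ytc', '', '0w1w']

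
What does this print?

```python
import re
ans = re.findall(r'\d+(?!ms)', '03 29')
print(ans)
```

['03', '29']

The negative lookahead/lookbehind blocks any match where the forbidden context is present.
With no groups in the pattern, `findall` gives back each whole match — 2 here.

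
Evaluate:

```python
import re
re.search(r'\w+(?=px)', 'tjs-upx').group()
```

The lookaround is zero-width — it requires the adjacent text to match without consuming it, so the asserted text isn't part of the match.
Unlike `match`, `search` isn't anchored — it looks for the pattern anywhere in the string.
The match spans [4:5] → 'u'.

'u'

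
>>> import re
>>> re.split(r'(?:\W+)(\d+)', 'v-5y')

['v', '5', 'y']

Because the pattern has a capturing group, `split` also inserts each captured text between the pieces.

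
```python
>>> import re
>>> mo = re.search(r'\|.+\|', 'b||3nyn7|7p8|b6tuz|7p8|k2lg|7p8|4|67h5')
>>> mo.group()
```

'||3nyn7|7p8|b6tuz|7p8|k2lg|7p8|4|'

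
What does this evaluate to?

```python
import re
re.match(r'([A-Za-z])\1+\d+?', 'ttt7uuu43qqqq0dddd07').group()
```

After group 1 captures some text, `\1` only succeeds where that same text appears again.
With `match`, the pattern is implicitly anchored at the beginning.
The match spans [0:4] → 'ttt7'.
Captured: group 1 = 't'.

'ttt7'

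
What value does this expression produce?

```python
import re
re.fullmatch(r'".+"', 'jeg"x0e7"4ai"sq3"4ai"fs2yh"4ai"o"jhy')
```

`re.fullmatch` requires the pattern to consume the entire string.
Here there's no way to consume every character, so the call returns None.

None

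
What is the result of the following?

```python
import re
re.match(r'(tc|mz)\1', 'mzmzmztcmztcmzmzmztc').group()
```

'mzmz'

`\1` has to match the exact text group 1 already captured.
`re.match` won't scan ahead — the pattern has to work from the very first character.
The match spans [0:4] → 'mzmz'.
Captured: group 1 = 'mz'.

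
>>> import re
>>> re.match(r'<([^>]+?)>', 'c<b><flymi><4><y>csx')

None

With `match`, the pattern is implicitly anchored at the beginning.
Here position 0 doesn't satisfy it, so the call returns None.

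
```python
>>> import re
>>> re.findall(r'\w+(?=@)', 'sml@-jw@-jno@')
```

The lookaround is zero-width — it requires the adjacent text to match without consuming it, so the asserted text isn't part of the match.
With no groups in the pattern, `findall` gives back each whole match — 3 here.

['sml', 'jw', 'jno']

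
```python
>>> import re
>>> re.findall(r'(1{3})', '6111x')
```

['111']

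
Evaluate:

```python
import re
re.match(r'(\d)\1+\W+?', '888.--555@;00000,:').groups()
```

('8',)

The match spans [0:4] → '888.'.
Captured: group 1 = '8'.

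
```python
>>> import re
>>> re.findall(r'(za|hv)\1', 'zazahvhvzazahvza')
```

The backreference `\1` re-matches whatever the first group consumed, character for character.
Matches: at [0:4] match 'zaza', group 1 = 'za'; at [4:8] match 'hvhv', group 1 = 'hv'; at [8:12] match 'zaza', group 1 = 'za'.
`findall` collects group 1 from each match (3 total).

['za', 'hv', 'za']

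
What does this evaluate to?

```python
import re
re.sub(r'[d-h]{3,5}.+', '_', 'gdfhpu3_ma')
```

'_'

Pattern: 3 to 5 of a character in [d-h]; then one or more of any character.
Matches: at [0:10] → 'gdfhpu3_ma'.
Each match is replaced by '_'.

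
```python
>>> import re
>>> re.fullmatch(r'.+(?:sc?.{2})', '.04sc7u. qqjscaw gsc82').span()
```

This matches one or more of any character; then a literal 's', then optionally a literal 'c', then exactly 2 of any character (non-capturing group).
`fullmatch` succeeds only if the pattern covers the string from start to end.
The match spans [0:22] → '.04sc7u. qqjscaw gsc82'.

(0, 22)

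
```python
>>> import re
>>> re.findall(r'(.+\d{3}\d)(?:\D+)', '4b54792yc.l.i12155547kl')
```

Because there's exactly one group, `findall` drops the full match and keeps group 1 from the one hit.

['4b54792yc.l.i12155547']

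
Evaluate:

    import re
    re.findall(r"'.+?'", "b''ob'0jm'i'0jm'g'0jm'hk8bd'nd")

["''ob'", "'i'", "'g'", "'hk8bd'"]

The `?` after the quantifier makes it lazy — it takes as little as possible before letting the rest of the pattern try.
Scanning left to right: at [1:6] → "''ob'"; at [9:12] → "'i'"; at [15:18] → "'g'"; at [21:28] → "'hk8bd'".
Since nothing is captured, `findall` lists the 4 matched substrings directly.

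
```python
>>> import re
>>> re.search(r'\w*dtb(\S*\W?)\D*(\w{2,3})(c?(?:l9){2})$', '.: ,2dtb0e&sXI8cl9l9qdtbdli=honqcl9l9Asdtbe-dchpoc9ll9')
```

Pattern: zero or more of a word character, then the literal 'dtb'; then zero or more of a non-whitespace character, then optionally a non-word character (captured); then zero or more of a non-digit; then 2 to 3 of a word character (captured); then optionally the literal 'c', then the literal 'l9' repeated 2 times (captured); then anchored at the end.
`search` walks the string left to right and returns the first match it finds.
Here the pattern never matches, so the call returns None.

None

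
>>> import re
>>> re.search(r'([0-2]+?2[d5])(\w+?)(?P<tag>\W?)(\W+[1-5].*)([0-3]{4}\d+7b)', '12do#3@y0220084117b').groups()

The pattern matches one or more of a character in [0-2] (lazy), then the literal '2', then one of [d5] (captured); then one or more of a word character (lazy) (captured); then optionally a non-word character (captured as 'tag'); then one or more of a non-word character, then a character in [1-5], then zero or more of any character (captured); then exactly 4 of a character in [0-3], then one or more of a digit, then the literal '7b' (captured).
`re.search` scans for the first position where the pattern succeeds.
The match spans [0:19] → '12do#3@y0220084117b'.
Captured: group 1 = '12d', group 2 = 'o', group 3 = '', group 4 = '#3@y0', group 5 = '220084117b'.

('12d', 'o', '', '#3@y0', '220084117b')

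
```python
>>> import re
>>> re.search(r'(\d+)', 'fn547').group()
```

The match spans [2:5] → '547'.

'547'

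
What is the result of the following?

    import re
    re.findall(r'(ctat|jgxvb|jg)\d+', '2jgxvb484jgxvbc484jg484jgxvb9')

Scanning left to right: at [1:9] match 'jgxvb484', group 1 = 'jgxvb'; at [18:23] match 'jg484', group 1 = 'jg'; at [23:29] match 'jgxvb9', group 1 = 'jgxvb'.
With a single group, `findall` returns only what that group captured — 3 items.

['jgxvb', 'jg', 'jgxvb']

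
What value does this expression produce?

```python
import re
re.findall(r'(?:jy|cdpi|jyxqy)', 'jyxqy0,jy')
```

`|` is ordered: at each position the engine commits to the first alternative that works.
No capturing groups, so `findall` returns the 2 full match strings.

['jy', 'jy']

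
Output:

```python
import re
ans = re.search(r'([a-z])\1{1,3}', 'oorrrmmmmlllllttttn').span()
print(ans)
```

The backreference `\1` re-matches whatever the first group consumed, character for character.
`re.search` scans for the first position where the pattern succeeds.
The match spans [0:2] → 'oo'.
Captured: group 1 = 'o'.

(0, 2)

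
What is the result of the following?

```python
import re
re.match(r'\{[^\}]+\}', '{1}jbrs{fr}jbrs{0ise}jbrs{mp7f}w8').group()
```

`re.match` only tries the pattern at the start of the string.
The match spans [0:3] → '{1}'.

'{1}'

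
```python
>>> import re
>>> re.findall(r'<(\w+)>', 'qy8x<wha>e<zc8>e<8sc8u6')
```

Matches: at [4:9] match '<wha>', group 1 = 'wha'; at [10:15] match '<zc8>', group 1 = 'zc8'.
One capturing group, so `findall` returns just the captured substring from each match — 2 in all.

['wha', 'zc8']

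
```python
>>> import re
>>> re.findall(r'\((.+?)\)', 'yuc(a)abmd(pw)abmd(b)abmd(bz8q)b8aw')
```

['a', 'pw', 'b', 'bz8q']

Because the quantifier is non-greedy, it stops expanding at the earliest point where the rest of the pattern can succeed.
With a single group, `findall` returns only what that group captured — 4 items.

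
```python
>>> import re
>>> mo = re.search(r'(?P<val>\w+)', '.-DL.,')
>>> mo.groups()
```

('DL',)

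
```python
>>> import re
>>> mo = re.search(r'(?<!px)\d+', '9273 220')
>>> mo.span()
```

A negative assertion filters positions out without eating any characters.
`re.search` tries every starting position until one works.
The match spans [0:4] → '9273'.

(0, 4)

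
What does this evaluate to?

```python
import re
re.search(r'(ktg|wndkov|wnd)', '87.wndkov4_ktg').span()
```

(3, 9)

Alternation isn't longest-match — the leftmost alternative that fits at this position is chosen.
The match spans [3:9] → 'wndkov'.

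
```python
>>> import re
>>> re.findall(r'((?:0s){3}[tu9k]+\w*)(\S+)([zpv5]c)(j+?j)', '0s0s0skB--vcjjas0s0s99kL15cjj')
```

[('0s0s0skB', '--vcjjas0s0s99kL1', '5c', 'jj')]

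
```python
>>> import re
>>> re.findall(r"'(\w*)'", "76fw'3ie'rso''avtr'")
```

Scanning left to right: at [4:9] match "'3ie'", group 1 = '3ie'; at [12:14] match "''", group 1 = ''.
`findall` collects group 1 from each match (2 total).

['3ie', '']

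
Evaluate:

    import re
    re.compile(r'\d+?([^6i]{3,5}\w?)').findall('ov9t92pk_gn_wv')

['t92pk_']

The pattern matches one or more of a digit (lazy); then 3 to 5 of any character except [6i], then optionally a word character (captured).
Matches: at [2:9] match '9t92pk_', group 1 = 't92pk_'.
`findall` collects group 1 from the one match (1 total).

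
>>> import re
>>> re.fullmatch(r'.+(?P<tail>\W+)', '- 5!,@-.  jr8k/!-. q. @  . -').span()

`fullmatch` succeeds only if the pattern covers the string from start to end.
The match spans [0:28] → '- 5!,@-.  jr8k/!-. q. @  . -'.

(0, 28)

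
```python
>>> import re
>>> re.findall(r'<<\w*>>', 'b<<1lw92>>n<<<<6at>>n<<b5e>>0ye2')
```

`findall` yields the raw match text (3 of them) because the pattern has no groups.

['<<1lw92>>', '<<6at>>', '<<b5e>>']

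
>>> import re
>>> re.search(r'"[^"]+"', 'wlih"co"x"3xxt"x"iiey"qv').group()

'"co"'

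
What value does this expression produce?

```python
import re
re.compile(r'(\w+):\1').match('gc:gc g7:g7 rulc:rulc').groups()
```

('gc',)

A backreference is literal: `\1` must see the identical characters the first group matched.
`re.match` won't scan ahead — the pattern has to work from the very first character.
The match spans [0:5] → 'gc:gc'.
Captured: group 1 = 'gc'.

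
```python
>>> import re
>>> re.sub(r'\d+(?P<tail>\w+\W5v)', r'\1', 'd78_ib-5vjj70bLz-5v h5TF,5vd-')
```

'd_ib-5vjjbLz-5v hTF,5vd-'

The replacement refers to a captured group, so each match is rewritten using its own captured text.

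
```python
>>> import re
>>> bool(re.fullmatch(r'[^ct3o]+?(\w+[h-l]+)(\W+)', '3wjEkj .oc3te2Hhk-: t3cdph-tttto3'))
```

False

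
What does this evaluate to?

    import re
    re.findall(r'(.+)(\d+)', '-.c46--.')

The pattern matches one or more of any character (captured); then one or more of a digit (captured).
Matches: at [0:5] match '-.c46', groups = ('-.c4', '6').
2 groups means the one result is a tuple of 2 captured strings — 1 here.

[('-.c4', '6')]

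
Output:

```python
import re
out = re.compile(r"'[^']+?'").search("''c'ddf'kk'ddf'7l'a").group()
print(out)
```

'c'

Unlike `match`, `search` isn't anchored — it looks for the pattern anywhere in the string.
The match spans [1:4] → "'c'".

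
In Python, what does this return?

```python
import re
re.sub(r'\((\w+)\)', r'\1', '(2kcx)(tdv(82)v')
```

'2kcx(tdv82v'

Each match is replaced using the text its own group 1 captured.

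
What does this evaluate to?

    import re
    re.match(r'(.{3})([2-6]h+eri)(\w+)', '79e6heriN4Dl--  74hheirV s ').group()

'79e6heriN4Dl'

Pattern: exactly 3 of any character (captured); then a character in [2-6], then one or more of the literal 'h', then the literal 'eri' (captured); then one or more of a word character (captured).
`re.match` won't scan ahead — the pattern has to work from the very first character.
The match spans [0:12] → '79e6heriN4Dl'.
Captured: group 1 = '79e', group 2 = '6heri', group 3 = 'N4Dl'.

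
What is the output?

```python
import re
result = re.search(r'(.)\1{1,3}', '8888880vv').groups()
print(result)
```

('8',)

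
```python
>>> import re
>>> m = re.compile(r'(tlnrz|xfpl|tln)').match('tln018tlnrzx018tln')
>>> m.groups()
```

('tln',)

`re.match` only tries the pattern at the start of the string.
The match spans [0:3] → 'tln'.
Captured: group 1 = 'tln'.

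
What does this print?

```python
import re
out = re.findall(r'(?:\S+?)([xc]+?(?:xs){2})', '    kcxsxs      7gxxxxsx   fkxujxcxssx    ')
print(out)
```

['cxsxs']

One capturing group, so `findall` returns just the captured substring from the one match — 1 in all.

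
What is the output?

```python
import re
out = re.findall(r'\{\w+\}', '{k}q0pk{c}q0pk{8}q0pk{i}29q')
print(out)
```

No capturing groups, so `findall` returns the 4 full match strings.

['{k}', '{c}', '{8}', '{i}']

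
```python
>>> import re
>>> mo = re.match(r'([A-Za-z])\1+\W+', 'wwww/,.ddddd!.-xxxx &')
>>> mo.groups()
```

('w',)

The backreference `\1` re-matches whatever the first group consumed, character for character.
`match` is anchored at position 0; if the pattern doesn't fit there, it returns None.
The match spans [0:7] → 'wwww/,.'.
Captured: group 1 = 'w'.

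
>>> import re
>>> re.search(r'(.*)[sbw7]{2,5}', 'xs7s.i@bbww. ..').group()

'xs7s.i@bbww'

Pattern: zero or more of any character (captured); then 2 to 5 of one of [sbw7].
The match spans [0:11] → 'xs7s.i@bbww'.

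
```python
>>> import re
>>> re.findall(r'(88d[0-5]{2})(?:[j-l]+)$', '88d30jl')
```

['88d30']

This matches the literal '88d', then exactly 2 of a character in [0-5] (captured); then one or more of a character in [j-l] (non-capturing group); then anchored at the end.
Matches: at [0:7] match '88d30jl', group 1 = '88d30'.
`findall` collects group 1 from the one match (1 total).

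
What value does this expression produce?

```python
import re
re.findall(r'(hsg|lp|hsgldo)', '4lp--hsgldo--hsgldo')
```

['lp', 'hsg', 'hsg']

`|` is ordered: at each position the engine commits to the first alternative that works.
Scanning left to right: at [1:3] match 'lp', group 1 = 'lp'; at [5:8] match 'hsg', group 1 = 'hsg'; at [13:16] match 'hsg', group 1 = 'hsg'.
`findall` collects group 1 from each match (3 total).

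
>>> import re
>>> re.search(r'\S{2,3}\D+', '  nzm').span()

The pattern matches 2 to 3 of a non-whitespace character; then one or more of a non-digit.
`search` walks the string left to right and returns the first match it finds.
The match spans [2:5] → 'nzm'.

(2, 5)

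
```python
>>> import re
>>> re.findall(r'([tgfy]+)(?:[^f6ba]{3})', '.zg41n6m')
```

['g']

The pattern matches one or more of one of [tgfy] (captured); then exactly 3 of any character except [f6ba] (non-capturing group).
Walking the string: at [2:6] match 'g41n', group 1 = 'g'.
One capturing group, so `findall` returns just the captured substring from the one match — 1 in all.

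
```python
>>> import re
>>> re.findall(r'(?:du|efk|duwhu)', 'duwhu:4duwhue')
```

`|` is ordered: at each position the engine commits to the first alternative that works.
With no groups in the pattern, `findall` gives back each whole match — 2 here.

['du', 'du']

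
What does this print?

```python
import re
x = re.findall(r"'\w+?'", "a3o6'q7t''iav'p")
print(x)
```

["'q7t'", "'iav'"]

Scanning left to right: at [4:9] → "'q7t'"; at [9:14] → "'iav'".
With no groups in the pattern, `findall` gives back each whole match — 2 here.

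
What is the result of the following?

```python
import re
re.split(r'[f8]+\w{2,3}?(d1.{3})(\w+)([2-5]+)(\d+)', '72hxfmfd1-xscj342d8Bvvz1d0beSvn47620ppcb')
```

['72hx', 'd1-xs', 'cj342d8Bvvz1d0beSvn476', '2', '0', 'ppcb']

With a capturing group present, the delimiter's captured portion is kept in the result list.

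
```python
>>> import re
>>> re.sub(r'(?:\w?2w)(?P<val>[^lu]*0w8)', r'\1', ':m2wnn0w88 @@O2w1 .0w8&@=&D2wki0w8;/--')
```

This matches optionally a word character, then the literal '2w' (non-capturing group); then zero or more of any character except [lu], then the literal '0w8' (captured as 'val').
Matches: at [1:34] → 'm2wnn0w88 @@O2w1 .0w8&@=&D2wki0w8'.
`\1` in the replacement pulls in group 1's text for each match.

':nn0w88 @@O2w1 .0w8&@=&D2wki0w8;/--'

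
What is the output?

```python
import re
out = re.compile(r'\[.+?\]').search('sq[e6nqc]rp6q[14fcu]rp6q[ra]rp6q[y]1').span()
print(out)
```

The `?` after the quantifier makes it lazy — it takes as little as possible before letting the rest of the pattern try.
Unlike `match`, `search` isn't anchored — it looks for the pattern anywhere in the string.
The match spans [2:9] → '[e6nqc]'.

(2, 9)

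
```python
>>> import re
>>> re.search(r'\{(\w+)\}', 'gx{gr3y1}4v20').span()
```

`re.search` tries every starting position until one works.
The match spans [2:9] → '{gr3y1}'.
Captured: group 1 = 'gr3y1'.

(2, 9)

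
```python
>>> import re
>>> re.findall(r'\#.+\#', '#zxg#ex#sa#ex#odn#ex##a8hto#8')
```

Since nothing is captured, `findall` lists the 1 matched substring directly.

['#zxg#ex#sa#ex#odn#ex##a8hto#']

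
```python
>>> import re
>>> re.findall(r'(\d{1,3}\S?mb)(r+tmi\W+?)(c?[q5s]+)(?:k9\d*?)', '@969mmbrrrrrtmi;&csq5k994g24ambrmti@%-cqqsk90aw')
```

[('969mmb', 'rrrrrtmi;&', 'csq5')]

The pattern matches 1 to 3 of a digit, then optionally a non-whitespace character, then the literal 'mb' (captured); then one or more of a literal 'r', then the literal 'tmi', then one or more of a non-word character (lazy) (captured); then optionally the literal 'c', then one or more of one of [q5s] (captured); then the literal 'k9', then zero or more of a digit (lazy) (non-capturing group).
Matches: at [1:23] match '969mmbrrrrrtmi;&csq5k9', groups = ('969mmb', 'rrrrrtmi;&', 'csq5').
Multiple groups make `findall` return tuples — one 3-tuple for the one match.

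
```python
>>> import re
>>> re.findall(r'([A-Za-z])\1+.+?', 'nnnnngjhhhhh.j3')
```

['n', 'h']

`\1` is not a pattern — it's the concrete string captured by group 1, re-applied verbatim.
One capturing group, so `findall` returns just the captured substring from each match — 2 in all.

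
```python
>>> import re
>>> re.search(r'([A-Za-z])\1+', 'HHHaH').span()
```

(0, 3)

`\1` is not a pattern — it's the concrete string captured by group 1, re-applied verbatim.
The match spans [0:3] → 'HHH'.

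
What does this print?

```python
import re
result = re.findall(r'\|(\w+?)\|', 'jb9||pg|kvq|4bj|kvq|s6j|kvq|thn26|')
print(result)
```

['pg', '4bj', 's6j', 'thn26']

`findall` collects group 1 from each match (4 total).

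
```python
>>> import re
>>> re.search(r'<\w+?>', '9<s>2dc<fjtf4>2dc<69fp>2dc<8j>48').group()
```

'<s>'

`re.search` tries every starting position until one works.
The match spans [1:4] → '<s>'.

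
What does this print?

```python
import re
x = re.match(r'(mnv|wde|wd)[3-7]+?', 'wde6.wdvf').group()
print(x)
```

With `match`, the pattern is implicitly anchored at the beginning.
The match spans [0:4] → 'wde6'.
Captured: group 1 = 'wde'.

wde6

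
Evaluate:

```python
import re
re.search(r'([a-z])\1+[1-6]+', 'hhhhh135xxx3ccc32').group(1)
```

'h'

A backreference is literal: `\1` must see the identical characters the first group matched.
Unlike `match`, `search` isn't anchored — it looks for the pattern anywhere in the string.
The match spans [0:8] → 'hhhhh135'.
Captured: group 1 = 'h'.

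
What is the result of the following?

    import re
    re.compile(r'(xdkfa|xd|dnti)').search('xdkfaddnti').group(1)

The match spans [0:5] → 'xdkfa'.
Captured: group 1 = 'xdkfa'.

'xdkfa'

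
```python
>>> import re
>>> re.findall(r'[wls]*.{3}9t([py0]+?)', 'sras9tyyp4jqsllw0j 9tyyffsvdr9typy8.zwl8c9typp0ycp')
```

['y', 'y', 'y', 'y']

This matches zero or more of one of [wls], then exactly 3 of any character, then the literal '9t'; then one or more of one of [py0] (lazy) (captured).
A non-greedy quantifier consumes as few characters as it can — just enough that the remainder of the pattern still matches from where it stops; whatever follows it matches normally.
Matches: at [0:7] match 'sras9ty', group 1 = 'y'; at [12:22] match 'sllw0j 9ty', group 1 = 'y'; at [25:32] match 'svdr9ty', group 1 = 'y'; at [37:44] match 'wl8c9ty', group 1 = 'y'.
Because there's exactly one group, `findall` drops the full match and keeps group 1 from each hit.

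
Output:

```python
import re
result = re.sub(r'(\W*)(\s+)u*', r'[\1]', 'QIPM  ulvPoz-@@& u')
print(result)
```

The pattern matches zero or more of a non-word character (captured); then one or more of whitespace (captured); then zero or more of a literal 'u'.
Matches: at [4:7] → '  u'; at [12:18] → '-@@& u'.
The replacement refers to a captured group, so each match is rewritten using its own captured text.

QIPM[ ]lvPoz[-@@&]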